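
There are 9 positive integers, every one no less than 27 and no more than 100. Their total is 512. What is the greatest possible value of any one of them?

100

To make one integer as large as possible, make the other 8 as small as possible.
The other 8 contribute at least 8 × 27 = 216, leaving at most 512 − 216 = 296.
But each integer is capped at 100, so the maximum is 100.
Achievable: one at 100 and the other 8 totalling 412, which fits since 8 × 27 ≤ 412 ≤ 8 × 100.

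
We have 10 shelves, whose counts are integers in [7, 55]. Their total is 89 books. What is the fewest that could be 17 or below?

9

Let j be the number exceeding 17. Then the total is ≥ 18·j + 7·(10 − j) = 70 + 11j.
So 11j ≤ 19 and j ≤ 1; hence at least 10 − 1 = 9 are ≤ 17.
Exactly 9 works: 9 values at 7 and 1 at 18 total 81; raise one of the low values by 8 (still ≤ 17) to hit 89.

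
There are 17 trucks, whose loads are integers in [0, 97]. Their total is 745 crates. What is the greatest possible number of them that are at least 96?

With k values at 96 or above and the rest at least 0, the sum is at least 0 + 96k.
Since the sum is 745, we need 96k ≤ 745, i.e. k ≤ 7.
k = 7 is achieved by 7 values at 96 and 10 at 0, total 672; add 73 to one value (staying below 96) to reach 745.

7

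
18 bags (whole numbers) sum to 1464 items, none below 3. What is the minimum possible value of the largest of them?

82

The average is 1464/18 > 81, so not all 18 can be 81 or less; the largest is ≥ 82.
Equality holds with 6 values of 82 and 12 values of 81.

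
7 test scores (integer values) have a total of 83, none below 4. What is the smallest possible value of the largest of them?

The 7 values sum to 83, so their maximum is at least ⌈83/7⌉ = 12.
Taking 1 copy of 11 and 6 copies of 12 gives exactly 83, so 12 is attained.

12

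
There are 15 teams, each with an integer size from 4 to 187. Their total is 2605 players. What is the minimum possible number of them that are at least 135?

12

Each value short of 135 is at most 134, costing at least 187 − 134 = 53 against the maximum total of 2805.
We can afford to lose at most 2805 − 2605 = 200, so at most ⌊200/53⌋ = 3 fall short, and at least 12 are ≥ 135.
Exactly 12 works: 12 values at 187 and 3 at 134 total 2646; lower one of the high values by 41 (still ≥ 135) to hit 2605.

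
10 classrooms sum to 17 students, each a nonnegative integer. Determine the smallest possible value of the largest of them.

2

Some value must be at least ⌈17/10⌉ = 2, since 10 × 1 = 10 < 17.
Achievable: 7 of them at 2 and 3 at 1 total 17.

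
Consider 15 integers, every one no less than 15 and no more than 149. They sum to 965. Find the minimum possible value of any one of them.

Minimizing one value means maximizing the remaining 14.
The other 14 can take up 14 × 149 = 2086 ≥ 965 − 15, so one integer can sit at its floor of 15.
Achievable: one at 15 and the other 14 totalling 950, which fits since 14 × 15 ≤ 950 ≤ 14 × 149.

15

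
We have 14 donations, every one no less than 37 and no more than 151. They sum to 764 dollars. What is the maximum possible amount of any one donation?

To make one donation as large as possible, make the other 13 as small as possible.
The other 13 contribute at least 13 × 37 = 481, leaving at most 764 − 481 = 283.
But each donation is capped at 151, so the maximum is 151.
Achievable: one at 151 and the other 13 totalling 613, which fits since 13 × 37 ≤ 613 ≤ 13 × 151.

151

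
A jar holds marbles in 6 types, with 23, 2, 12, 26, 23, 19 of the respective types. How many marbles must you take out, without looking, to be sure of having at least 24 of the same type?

In the worst case you take as many as possible of each type without reaching 24: 23 + 2 + 12 + 23 + 23 + 19 = 102.
The next one must give 24 of some type, so 102 + 1 = 103.

103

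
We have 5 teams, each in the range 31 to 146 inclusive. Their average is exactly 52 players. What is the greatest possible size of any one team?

136

To make one team as large as possible, make the other 4 as small as possible.
The total is 5 × 52 = 260.
The other 4 contribute at least 4 × 31 = 124, leaving at most 260 − 124 = 136.
Since 136 ≤ 146, this is achievable: one at 136 and 4 at 31.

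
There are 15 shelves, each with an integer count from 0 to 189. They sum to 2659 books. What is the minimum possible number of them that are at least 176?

Each value short of 176 is at most 175, costing at least 189 − 175 = 14 against the maximum total of 2835.
We can afford to lose at most 2835 − 2659 = 176, so at most ⌊176/14⌋ = 12 fall short, and at least 3 are ≥ 176.
Exactly 3 works: 3 values at 189 and 12 at 175 total 2667; lower one of the high values by 8 (still ≥ 176) to hit 2659.

3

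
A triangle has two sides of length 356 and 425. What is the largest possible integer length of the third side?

780

The third side must be less than 356 + 425 = 781.
The largest integer below 781 is 780.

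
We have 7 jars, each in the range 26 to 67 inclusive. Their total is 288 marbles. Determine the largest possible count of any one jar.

67

Maximizing one value means minimizing the remaining 6.
The other 6 contribute at least 6 × 26 = 156, leaving at most 288 − 156 = 132.
But each jar is capped at 67, so the maximum is 67.
Achievable: one at 67 and the other 6 totalling 221, which fits since 6 × 26 ≤ 221 ≤ 6 × 67.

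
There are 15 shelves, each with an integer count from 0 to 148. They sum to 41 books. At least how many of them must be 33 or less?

14

Each value above 33 is at least 34, contributing at least 34 − 0 = 34 above the floor 0.
The sum exceeds the floor total 0 by 41, so at most ⌊41/34⌋ = 1 exceed 33, and at least 14 are ≤ 33.
Exactly 14 works: 14 values at 0 and 1 at 34 total 34; raise one of the low values by 7 (still ≤ 33) to hit 41.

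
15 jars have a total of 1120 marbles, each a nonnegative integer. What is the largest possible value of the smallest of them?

The average is 1120/15 < 75, so some value is ≤ 74.
Taking 5 copies of 74 and 10 copies of 75 gives exactly 1120, so 74 is attained.

74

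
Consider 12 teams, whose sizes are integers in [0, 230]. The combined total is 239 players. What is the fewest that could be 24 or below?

3

Let j be the number exceeding 24. Then the total is ≥ 25·j + 0·(12 − j) = 0 + 25j.
So 25j ≤ 239 and j ≤ 9; hence at least 12 − 9 = 3 are ≤ 24.
Exactly 3 works: 3 values at 0 and 9 at 25 total 225; raise one of the low values by 14 (still ≤ 24) to hit 239.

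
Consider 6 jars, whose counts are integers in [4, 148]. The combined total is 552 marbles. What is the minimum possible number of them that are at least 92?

1

Suppose at most 6 − j of them reach 92; then j values are ≤ 91 and the rest ≤ 148.
The total is then ≤ 91·j + 148·(6 − j) = 888 − 57j. For this to be ≥ 552 we need j ≤ 5, so at least 6 − 5 = 1 must reach 92.
Exactly 1 works: 1 value at 148 and 5 at 91 total 603; lower one of the high values by 51 (still ≥ 92) to hit 552.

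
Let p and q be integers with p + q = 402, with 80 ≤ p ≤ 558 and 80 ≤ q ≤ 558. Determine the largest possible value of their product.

For a fixed sum, the product pq is largest when p and q are as close as possible.
Taking p = 201 and q = 201 (both in [80, 558]) gives pq = 40401.

40401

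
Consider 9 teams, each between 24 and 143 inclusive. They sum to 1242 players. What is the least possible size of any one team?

To make one team as small as possible, make the other 8 as large as possible.
The other 8 contribute at most 8 × 143 = 1144, leaving at least 1242 − 1144 = 98.
Since 98 ≥ 24, this is achievable: one at 98 and 8 at 143.

98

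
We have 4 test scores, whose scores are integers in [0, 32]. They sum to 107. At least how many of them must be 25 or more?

If only k of them are at least 25, the other 4 − k are at most 24, so the total is at most k·32 + (4 − k)·24.
This must reach 107, so k·32 + (4 − k)·24 ≥ 107, giving k ≥ 2.
Exactly 2 works: 2 values at 32 and 2 at 24 total 112; lower one of the high values by 5 (still ≥ 25) to hit 107.

2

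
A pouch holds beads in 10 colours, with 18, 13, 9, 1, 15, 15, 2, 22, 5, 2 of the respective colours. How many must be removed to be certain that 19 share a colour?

99

In the worst case you take as many as possible of each colour without reaching 19: 18 + 13 + 9 + 1 + 15 + 15 + 2 + 18 + 5 + 2 = 98.
The next one must give 19 of some colour, so 98 + 1 = 99.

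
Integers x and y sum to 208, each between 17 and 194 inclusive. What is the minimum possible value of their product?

xy = x(208 − x) is concave in x, so over [17, 191] it is minimized at an endpoint.
At the endpoint x = 17, y = 208 − 17 = 191, so xy = 17 × 191 = 3247.

3247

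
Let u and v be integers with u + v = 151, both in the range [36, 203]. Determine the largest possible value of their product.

5700

With u + v fixed, uv peaks when the two are closest together.
Taking u = 75 and v = 76 (both in [36, 203]) gives uv = 5700.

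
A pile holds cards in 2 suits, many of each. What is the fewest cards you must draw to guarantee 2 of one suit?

3

In the worst case you draw 1 of each of the 2 suits: 2 × 1 = 2.
One more forces 2 of some suit, so 2 + 1 = 3.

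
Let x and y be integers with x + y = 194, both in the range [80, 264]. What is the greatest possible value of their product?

xy = x(194 − x) is maximized when x is as near 194/2 as the bounds allow.
Taking x = 97 and y = 97 (both in [80, 264]) gives xy = 9409.

9409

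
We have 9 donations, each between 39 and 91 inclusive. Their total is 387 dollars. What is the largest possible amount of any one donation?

To make one donation as large as possible, make the other 8 as small as possible.
The other 8 contribute at least 8 × 39 = 312, leaving at most 387 − 312 = 75.
Since 75 ≤ 91, this is achievable: one at 75 and 8 at 39.

75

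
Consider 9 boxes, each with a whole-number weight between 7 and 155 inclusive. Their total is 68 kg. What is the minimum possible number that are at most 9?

Let j be the number exceeding 9. Then the total is ≥ 10·j + 7·(9 − j) = 63 + 3j.
So 3j ≤ 5 and j ≤ 1; hence at least 9 − 1 = 8 are ≤ 9.
Exactly 8 works: 8 values at 7 and 1 at 10 total 66; raise one of the low values by 2 (still ≤ 9) to hit 68.

8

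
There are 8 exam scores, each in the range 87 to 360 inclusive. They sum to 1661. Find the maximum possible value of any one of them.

To make one score as large as possible, make the other 7 as small as possible.
The other 7 contribute at least 7 × 87 = 609, leaving at most 1661 − 609 = 1052.
But each score is capped at 360, so the maximum is 360.
Achievable: one at 360 and the other 7 totalling 1301, which fits since 7 × 87 ≤ 1301 ≤ 7 × 360.

360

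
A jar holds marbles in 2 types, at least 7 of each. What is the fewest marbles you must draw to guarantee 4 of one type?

In the worst case you draw 3 of each of the 2 types: 2 × 3 = 6.
One more forces 4 of some type, so 6 + 1 = 7.

7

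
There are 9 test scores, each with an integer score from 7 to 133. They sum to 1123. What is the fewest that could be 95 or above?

Each value short of 95 is at most 94, costing at least 133 − 94 = 39 against the maximum total of 1197.
We can afford to lose at most 1197 − 1123 = 74, so at most ⌊74/39⌋ = 1 fall short, and at least 8 are ≥ 95.
Exactly 8 works: 8 values at 133 and 1 at 94 total 1158; lower one of the high values by 35 (still ≥ 95) to hit 1123.

8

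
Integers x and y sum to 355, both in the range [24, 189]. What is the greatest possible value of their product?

xy = x(355 − x) is maximized when x is as near 355/2 as the bounds allow.
Taking x = 177 and y = 178 (both in [24, 189]) gives xy = 31506.

31506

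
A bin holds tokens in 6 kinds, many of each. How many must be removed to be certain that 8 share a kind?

43

In the worst case you draw 7 of each of the 6 kinds: 6 × 7 = 42.
One more forces 8 of some kind, so 42 + 1 = 43.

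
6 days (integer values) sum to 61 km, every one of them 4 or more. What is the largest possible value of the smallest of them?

The average is 61/6 < 11, so some value is ≤ 10.
Taking 5 copies of 10 and 1 copy of 11 gives exactly 61, so 10 is attained.

10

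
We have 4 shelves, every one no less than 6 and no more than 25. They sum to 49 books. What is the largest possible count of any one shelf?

Maximizing one value means minimizing the remaining 3.
The other 3 contribute at least 3 × 6 = 18, leaving at most 49 − 18 = 31.
But each shelf is capped at 25, so the maximum is 25.
Achievable: one at 25 and the other 3 totalling 24, which fits since 3 × 6 ≤ 24 ≤ 3 × 25.

25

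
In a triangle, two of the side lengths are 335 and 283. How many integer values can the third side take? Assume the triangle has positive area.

The triangle inequality gives |335 − 283| < c < 335 + 283, i.e. 52 < c < 618.
So c can be any integer from 53 to 617: 565 values.

565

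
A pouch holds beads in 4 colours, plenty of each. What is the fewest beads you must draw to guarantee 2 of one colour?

You could draw 1 of every colour without reaching 2 of any — 4 in all.
One more forces 2 of some colour, so 4 + 1 = 5.

5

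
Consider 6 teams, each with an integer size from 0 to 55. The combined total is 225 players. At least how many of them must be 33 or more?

Each value short of 33 is at most 32, costing at least 55 − 32 = 23 against the maximum total of 330.
We can afford to lose at most 330 − 225 = 105, so at most ⌊105/23⌋ = 4 fall short, and at least 2 are ≥ 33.
Exactly 2 works: 2 values at 55 and 4 at 32 total 238; lower one of the high values by 13 (still ≥ 33) to hit 225.

2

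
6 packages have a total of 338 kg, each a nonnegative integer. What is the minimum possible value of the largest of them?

The 6 values sum to 338, so their maximum is at least ⌈338/6⌉ = 57.
Achievable: 2 of them at 57 and 4 at 56 total 338.

57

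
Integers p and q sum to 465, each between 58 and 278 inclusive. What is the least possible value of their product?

51986

Since p + q is fixed, pushing one of them to its bound minimizes the product.
At the endpoint p = 187, q = 465 − 187 = 278, so pq = 187 × 278 = 51986.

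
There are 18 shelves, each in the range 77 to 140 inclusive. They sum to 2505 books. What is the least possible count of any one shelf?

125

Minimizing one value means maximizing the remaining 17.
The other 17 contribute at most 17 × 140 = 2380, leaving at least 2505 − 2380 = 125.
Since 125 ≥ 77, this is achievable: one at 125 and 17 at 140.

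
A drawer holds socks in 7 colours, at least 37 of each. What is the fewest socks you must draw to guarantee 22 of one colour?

148

In the worst case you draw 21 of each of the 7 colours: 7 × 21 = 147.
One more forces 22 of some colour, so 147 + 1 = 148.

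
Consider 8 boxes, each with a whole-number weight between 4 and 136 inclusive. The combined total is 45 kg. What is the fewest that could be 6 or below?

4

Each value above 6 is at least 7, contributing at least 7 − 4 = 3 above the floor 4.
The sum exceeds the floor total 32 by 13, so at most ⌊13/3⌋ = 4 exceed 6, and at least 4 are ≤ 6.
Exactly 4 works: 4 values at 4 and 4 at 7 total 44; raise one of the low values by 1 (still ≤ 6) to hit 45.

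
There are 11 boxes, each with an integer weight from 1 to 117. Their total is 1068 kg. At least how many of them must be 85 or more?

5

If only k of them are at least 85, the other 11 − k are at most 84, so the total is at most k·117 + (11 − k)·84.
This must reach 1068, so k·117 + (11 − k)·84 ≥ 1068, giving k ≥ 5.
Exactly 5 works: 5 values at 117 and 6 at 84 total 1089; lower one of the high values by 21 (still ≥ 85) to hit 1068.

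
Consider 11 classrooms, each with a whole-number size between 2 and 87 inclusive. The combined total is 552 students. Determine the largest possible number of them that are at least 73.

Suppose k of them are at least 73. Those contribute at least 73 each and the other 11 − k at least 2 each.
So the total is at least 73k + 2(11 − k) = 22 + 71k. This must be ≤ 552, giving k ≤ 7.
k = 7 is achieved by 7 values at 73 and 4 at 2, total 519; add 33 to one value (staying below 73) to reach 552.

7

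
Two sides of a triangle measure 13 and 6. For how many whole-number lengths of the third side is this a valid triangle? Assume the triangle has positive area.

The triangle inequality gives |13 − 6| < c < 13 + 6, i.e. 7 < c < 19.
So c can be any integer from 8 to 18: 11 values.

11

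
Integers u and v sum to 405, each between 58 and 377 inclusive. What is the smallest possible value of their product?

uv = u(405 − u) is concave in u, so over [58, 347] it is minimized at an endpoint.
At the endpoint u = 58, v = 405 − 58 = 347, so uv = 58 × 347 = 20126.

20126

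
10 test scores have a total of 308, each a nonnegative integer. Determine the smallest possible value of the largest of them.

Some value must be at least ⌈308/10⌉ = 31, since 10 × 30 = 300 < 308.
Achievable: 8 of them at 31 and 2 at 30 total 308.

31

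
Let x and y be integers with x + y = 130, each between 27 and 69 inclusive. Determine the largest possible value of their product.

With x + y fixed, xy peaks when the two are closest together.
Taking x = 65 and y = 65 (both in [27, 69]) gives xy = 4225.

4225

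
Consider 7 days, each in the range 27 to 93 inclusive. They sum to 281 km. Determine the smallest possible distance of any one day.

27

Minimizing one value means maximizing the remaining 6.
The other 6 can take up 6 × 93 = 558 ≥ 281 − 27, so one day can sit at its floor of 27.
Achievable: one at 27 and the other 6 totalling 254, which fits since 6 × 27 ≤ 254 ≤ 6 × 93.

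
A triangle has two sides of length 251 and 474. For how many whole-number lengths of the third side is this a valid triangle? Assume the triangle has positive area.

The triangle inequality gives |251 − 474| < c < 251 + 474, i.e. 223 < c < 725.
So c can be any integer from 224 to 724: 501 values.

501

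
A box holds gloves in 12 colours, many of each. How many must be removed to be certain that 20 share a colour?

In the worst case you draw 19 of each of the 12 colours: 12 × 19 = 228.
One more forces 20 of some colour, so 228 + 1 = 229.

229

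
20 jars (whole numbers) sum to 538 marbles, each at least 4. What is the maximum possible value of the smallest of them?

26

The 20 values sum to 538, so their minimum is at most ⌊538/20⌋ = 26.
Achievable: 2 of them at 26 and 18 at 27 total 538.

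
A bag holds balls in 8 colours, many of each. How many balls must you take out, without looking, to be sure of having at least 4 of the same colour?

25

In the worst case you draw 3 of each of the 8 colours: 8 × 3 = 24.
One more forces 4 of some colour, so 24 + 1 = 25.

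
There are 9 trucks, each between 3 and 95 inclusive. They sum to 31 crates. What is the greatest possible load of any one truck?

Maximizing one value means minimizing the remaining 8.
The other 8 contribute at least 8 × 3 = 24, leaving at most 31 − 24 = 7.
Since 7 ≤ 95, this is achievable: one at 7 and 8 at 3.

7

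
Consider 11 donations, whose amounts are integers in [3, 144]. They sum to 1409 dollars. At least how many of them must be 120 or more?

4

Suppose at most 11 − j of them reach 120; then j values are ≤ 119 and the rest ≤ 144.
The total is then ≤ 119·j + 144·(11 − j) = 1584 − 25j. For this to be ≥ 1409 we need j ≤ 7, so at least 11 − 7 = 4 must reach 120.
Exactly 4 works: 4 values at 144 and 7 at 119 total 1409.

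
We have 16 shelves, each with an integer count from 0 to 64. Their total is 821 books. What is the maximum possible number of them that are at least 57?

Suppose k of them are at least 57. Those contribute at least 57 each and the other 16 − k at least 0 each.
So the total is at least 57k + 0(16 − k) = 0 + 57k. This must be ≤ 821, giving k ≤ 14.
k = 14 is achieved by 14 values at 57 and 2 at 0, total 798; add 23 to one value (staying below 57) to reach 821.

14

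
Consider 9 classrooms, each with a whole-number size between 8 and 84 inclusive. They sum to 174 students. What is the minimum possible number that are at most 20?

2

Each value above 20 is at least 21, contributing at least 21 − 8 = 13 above the floor 8.
The sum exceeds the floor total 72 by 102, so at most ⌊102/13⌋ = 7 exceed 20, and at least 2 are ≤ 20.
Exactly 2 works: 2 values at 8 and 7 at 21 total 163; raise one of the low values by 11 (still ≤ 20) to hit 174.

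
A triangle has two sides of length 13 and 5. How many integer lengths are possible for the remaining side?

9

The triangle inequality gives |13 − 5| < c < 13 + 5, i.e. 8 < c < 18.
So c can be any integer from 9 to 17: 9 values.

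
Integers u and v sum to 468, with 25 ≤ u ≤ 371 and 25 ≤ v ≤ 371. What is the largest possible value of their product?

uv = u(468 − u) is maximized when u is as near 468/2 as the bounds allow.
Taking u = 234 and v = 234 (both in [25, 371]) gives uv = 54756.

54756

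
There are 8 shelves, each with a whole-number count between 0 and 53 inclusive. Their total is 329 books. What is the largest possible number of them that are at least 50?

If k of the values are ≥ 50, the total is ≥ 50k + 0(8 − k).
Setting 50k + 0(8 − k) ≤ 329 gives 50k ≤ 329, so k ≤ 6.
k = 6 is achieved by 6 values at 50 and 2 at 0, total 300; add 29 to one value (staying below 50) to reach 329.

6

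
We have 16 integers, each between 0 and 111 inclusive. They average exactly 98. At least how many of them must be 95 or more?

4

The total is 16 × 98 = 1568.
Each value short of 95 is at most 94, costing at least 111 − 94 = 17 against the maximum total of 1776.
We can afford to lose at most 1776 − 1568 = 208, so at most ⌊208/17⌋ = 12 fall short, and at least 4 are ≥ 95.
Exactly 4 works: 4 values at 111 and 12 at 94 total 1572; lower one of the high values by 4 (still ≥ 95) to hit 1568.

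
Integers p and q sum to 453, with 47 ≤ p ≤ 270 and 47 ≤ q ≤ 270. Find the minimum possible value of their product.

49410

pq = p(453 − p) is concave in p, so over [183, 270] it is minimized at an endpoint.
At the endpoint p = 183, q = 453 − 183 = 270, so pq = 183 × 270 = 49410.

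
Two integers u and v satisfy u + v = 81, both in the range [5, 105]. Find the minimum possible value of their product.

380

Since u + v is fixed, pushing one of them to its bound minimizes the product.
At the endpoint u = 5, v = 81 − 5 = 76, so uv = 5 × 76 = 380.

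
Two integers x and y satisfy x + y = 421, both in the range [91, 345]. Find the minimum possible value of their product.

Since x + y is fixed, pushing one of them to its bound minimizes the product.
The extreme feasible split is x = 91, y = 330, giving xy = 30030.

30030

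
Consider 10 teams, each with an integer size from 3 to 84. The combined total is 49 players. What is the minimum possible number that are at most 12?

9

Each value above 12 is at least 13, contributing at least 13 − 3 = 10 above the floor 3.
The sum exceeds the floor total 30 by 19, so at most ⌊19/10⌋ = 1 exceed 12, and at least 9 are ≤ 12.
Exactly 9 works: 9 values at 3 and 1 at 13 total 40; raise one of the low values by 9 (still ≤ 12) to hit 49.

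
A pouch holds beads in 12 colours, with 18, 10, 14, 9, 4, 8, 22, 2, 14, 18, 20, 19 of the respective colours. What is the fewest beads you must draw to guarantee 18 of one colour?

In the worst case you take as many as possible of each colour without reaching 18: 17 + 10 + 14 + 9 + 4 + 8 + 17 + 2 + 14 + 17 + 17 + 17 = 146.
The next one must give 18 of some colour, so 146 + 1 = 147.

147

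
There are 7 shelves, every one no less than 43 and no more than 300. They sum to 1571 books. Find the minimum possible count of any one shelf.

43

Minimizing one value means maximizing the remaining 6.
The other 6 can take up 6 × 300 = 1800 ≥ 1571 − 43, so one shelf can sit at its floor of 43.
Achievable: one at 43 and the other 6 totalling 1528, which fits since 6 × 43 ≤ 1528 ≤ 6 × 300.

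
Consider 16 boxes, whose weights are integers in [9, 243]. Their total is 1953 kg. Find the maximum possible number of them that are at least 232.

If k of the values are ≥ 232, the total is ≥ 232k + 9(16 − k).
Setting 232k + 9(16 − k) ≤ 1953 gives 223k ≤ 1809, so k ≤ 8.
k = 8 is achieved by 8 values at 232 and 8 at 9, total 1928; add 25 to one value (staying below 232) to reach 1953.

8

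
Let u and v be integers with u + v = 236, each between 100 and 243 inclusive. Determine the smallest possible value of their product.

13600

For a fixed sum, uv is smallest when u and v are as far apart as possible.
The extreme feasible split is u = 100, v = 136, giving uv = 13600.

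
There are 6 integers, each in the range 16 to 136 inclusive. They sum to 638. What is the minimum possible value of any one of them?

To make one integer as small as possible, make the other 5 as large as possible.
The other 5 can take up 5 × 136 = 680 ≥ 638 − 16, so one integer can sit at its floor of 16.
Achievable: one at 16 and the other 5 totalling 622, which fits since 5 × 16 ≤ 622 ≤ 5 × 136.

16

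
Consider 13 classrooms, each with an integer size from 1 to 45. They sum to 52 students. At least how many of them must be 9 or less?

9

Let j be the number exceeding 9. Then the total is ≥ 10·j + 1·(13 − j) = 13 + 9j.
So 9j ≤ 39 and j ≤ 4; hence at least 13 − 4 = 9 are ≤ 9.
Exactly 9 works: 9 values at 1 and 4 at 10 total 49; raise one of the low values by 3 (still ≤ 9) to hit 52.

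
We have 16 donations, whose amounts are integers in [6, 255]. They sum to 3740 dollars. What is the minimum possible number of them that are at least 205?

Suppose at most 16 − j of them reach 205; then j values are ≤ 204 and the rest ≤ 255.
The total is then ≤ 204·j + 255·(16 − j) = 4080 − 51j. For this to be ≥ 3740 we need j ≤ 6, so at least 16 − 6 = 10 must reach 205.
Exactly 10 works: 10 values at 255 and 6 at 204 total 3774; lower one of the high values by 34 (still ≥ 205) to hit 3740.

10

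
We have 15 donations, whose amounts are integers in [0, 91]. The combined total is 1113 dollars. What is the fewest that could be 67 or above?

5

If only k of them are at least 67, the other 15 − k are at most 66, so the total is at most k·91 + (15 − k)·66.
This must reach 1113, so k·91 + (15 − k)·66 ≥ 1113, giving k ≥ 5.
Exactly 5 works: 5 values at 91 and 10 at 66 total 1115; lower one of the high values by 2 (still ≥ 67) to hit 1113.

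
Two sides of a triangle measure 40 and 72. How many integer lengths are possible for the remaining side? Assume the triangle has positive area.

79

The triangle inequality gives |40 − 72| < c < 40 + 72, i.e. 32 < c < 112.
So c can be any integer from 33 to 111: 79 values.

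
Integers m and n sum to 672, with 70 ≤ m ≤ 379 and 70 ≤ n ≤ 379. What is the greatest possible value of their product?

With m + n fixed, mn peaks when the two are closest together.
Taking m = 336 and n = 336 (both in [70, 379]) gives mn = 112896.

112896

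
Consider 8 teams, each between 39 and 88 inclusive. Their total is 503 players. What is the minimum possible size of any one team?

To make one team as small as possible, make the other 7 as large as possible.
The other 7 can take up 7 × 88 = 616 ≥ 503 − 39, so one team can sit at its floor of 39.
Achievable: one at 39 and the other 7 totalling 464, which fits since 7 × 39 ≤ 464 ≤ 7 × 88.

39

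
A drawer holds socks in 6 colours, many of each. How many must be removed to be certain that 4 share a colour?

19

You could draw 3 of every colour without reaching 4 of any — 18 in all.
One more forces 4 of some colour, so 18 + 1 = 19.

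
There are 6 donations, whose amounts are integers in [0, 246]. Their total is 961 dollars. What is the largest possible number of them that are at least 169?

5

With k values at 169 or above and the rest at least 0, the sum is at least 0 + 169k.
Since the sum is 961, we need 169k ≤ 961, i.e. k ≤ 5.
k = 5 is achieved by 5 values at 169 and 1 at 0, total 845; add 116 to one value (staying below 169) to reach 961.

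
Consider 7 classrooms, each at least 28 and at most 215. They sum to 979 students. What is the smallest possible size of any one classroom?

28

Minimizing one value means maximizing the remaining 6.
The other 6 can take up 6 × 215 = 1290 ≥ 979 − 28, so one classroom can sit at its floor of 28.
Achievable: one at 28 and the other 6 totalling 951, which fits since 6 × 28 ≤ 951 ≤ 6 × 215.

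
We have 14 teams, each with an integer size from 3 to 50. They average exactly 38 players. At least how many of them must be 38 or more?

2

The total is 14 × 38 = 532.
Each value short of 38 is at most 37, costing at least 50 − 37 = 13 against the maximum total of 700.
We can afford to lose at most 700 − 532 = 168, so at most ⌊168/13⌋ = 12 fall short, and at least 2 are ≥ 38.
Exactly 2 works: 2 values at 50 and 12 at 37 total 544; lower one of the high values by 12 (still ≥ 38) to hit 532.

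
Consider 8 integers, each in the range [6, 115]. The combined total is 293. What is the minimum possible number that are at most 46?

3

Each value above 46 is at least 47, contributing at least 47 − 6 = 41 above the floor 6.
The sum exceeds the floor total 48 by 245, so at most ⌊245/41⌋ = 5 exceed 46, and at least 3 are ≤ 46.
Exactly 3 works: 3 values at 6 and 5 at 47 total 253; raise one of the low values by 40 (still ≤ 46) to hit 293.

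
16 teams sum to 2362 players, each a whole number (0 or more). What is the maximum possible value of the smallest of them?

147

If every one of the 16 were at least 148, the total would be at least 16 × 148 = 2368 > 2362.
Taking 6 copies of 147 and 10 copies of 148 gives exactly 2362, so 147 is attained.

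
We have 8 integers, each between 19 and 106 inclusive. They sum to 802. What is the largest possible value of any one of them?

Maximizing one value means minimizing the remaining 7.
The other 7 contribute at least 7 × 19 = 133, leaving at most 802 − 133 = 669.
But each integer is capped at 106, so the maximum is 106.
Achievable: one at 106 and the other 7 totalling 696, which fits since 7 × 19 ≤ 696 ≤ 7 × 106.

106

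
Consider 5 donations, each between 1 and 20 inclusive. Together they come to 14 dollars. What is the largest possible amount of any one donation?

10

To make one donation as large as possible, make the other 4 as small as possible.
The other 4 contribute at least 4 × 1 = 4, leaving at most 14 − 4 = 10.
Since 10 ≤ 20, this is achievable: one at 10 and 4 at 1.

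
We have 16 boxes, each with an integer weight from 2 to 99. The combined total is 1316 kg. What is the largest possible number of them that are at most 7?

Each value at 7 or below falls at least 99 − 7 = 92 short of the ceiling 99.
The ceiling total is 16 × 99 = 1584, and we need 1316, so at most ⌊(1584 − 1316)/92⌋ = 2 can be that low.
k = 2 is achieved by 2 values at 7 and 14 at 99, total 1400; lower one of the 99's by 84 (still > 7) to reach 1316.

2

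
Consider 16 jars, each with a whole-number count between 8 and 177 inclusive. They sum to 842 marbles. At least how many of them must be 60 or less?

3

Each value above 60 is at least 61, contributing at least 61 − 8 = 53 above the floor 8.
The sum exceeds the floor total 128 by 714, so at most ⌊714/53⌋ = 13 exceed 60, and at least 3 are ≤ 60.
Exactly 3 works: 3 values at 8 and 13 at 61 total 817; raise one of the low values by 25 (still ≤ 60) to hit 842.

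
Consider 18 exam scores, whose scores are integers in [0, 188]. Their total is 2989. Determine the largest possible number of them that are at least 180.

16

Suppose k of them are at least 180. Those contribute at least 180 each and the other 18 − k at least 0 each.
So the total is at least 180k + 0(18 − k) = 0 + 180k. This must be ≤ 2989, giving k ≤ 16.
k = 16 is achieved by 16 values at 180 and 2 at 0, total 2880; add 109 to one value (staying below 180) to reach 2989.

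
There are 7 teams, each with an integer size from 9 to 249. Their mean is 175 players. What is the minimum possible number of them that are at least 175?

The total is 7 × 175 = 1225.
Suppose at most 7 − j of them reach 175; then j values are ≤ 174 and the rest ≤ 249.
The total is then ≤ 174·j + 249·(7 − j) = 1743 − 75j. For this to be ≥ 1225 we need j ≤ 6, so at least 7 − 6 = 1 must reach 175.
Exactly 1 works: 1 value at 249 and 6 at 174 total 1293; lower one of the high values by 68 (still ≥ 175) to hit 1225.

1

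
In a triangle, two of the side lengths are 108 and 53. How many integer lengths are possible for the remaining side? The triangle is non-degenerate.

The triangle inequality gives |108 − 53| < c < 108 + 53, i.e. 55 < c < 161.
So c can be any integer from 56 to 160: 105 values.

105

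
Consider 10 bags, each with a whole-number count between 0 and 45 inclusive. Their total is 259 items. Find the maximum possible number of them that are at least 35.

7

With k values at 35 or above and the rest at least 0, the sum is at least 0 + 35k.
Since the sum is 259, we need 35k ≤ 259, i.e. k ≤ 7.
k = 7 is achieved by 7 values at 35 and 3 at 0, total 245; add 14 to one value (staying below 35) to reach 259.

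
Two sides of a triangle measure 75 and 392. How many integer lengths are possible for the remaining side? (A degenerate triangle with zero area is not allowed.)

149

The triangle inequality gives |75 − 392| < c < 75 + 392, i.e. 317 < c < 467.
So c can be any integer from 318 to 466: 149 values.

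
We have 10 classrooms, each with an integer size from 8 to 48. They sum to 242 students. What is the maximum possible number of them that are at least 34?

Suppose k of them are at least 34. Those contribute at least 34 each and the other 10 − k at least 8 each.
So the total is at least 34k + 8(10 − k) = 80 + 26k. This must be ≤ 242, giving k ≤ 6.
k = 6 is achieved by 6 values at 34 and 4 at 8, total 236; add 6 to one value (staying below 34) to reach 242.

6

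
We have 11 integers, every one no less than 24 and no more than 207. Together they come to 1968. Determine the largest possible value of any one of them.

To make one integer as large as possible, make the other 10 as small as possible.
The other 10 contribute at least 10 × 24 = 240, leaving at most 1968 − 240 = 1728.
But each integer is capped at 207, so the maximum is 207.
Achievable: one at 207 and the other 10 totalling 1761, which fits since 10 × 24 ≤ 1761 ≤ 10 × 207.

207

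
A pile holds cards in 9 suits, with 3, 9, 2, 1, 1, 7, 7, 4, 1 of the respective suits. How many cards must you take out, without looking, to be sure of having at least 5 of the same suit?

25

In the worst case you take as many as possible of each suit without reaching 5: 3 + 4 + 2 + 1 + 1 + 4 + 4 + 4 + 1 = 24.
The next one must give 5 of some suit, so 24 + 1 = 25.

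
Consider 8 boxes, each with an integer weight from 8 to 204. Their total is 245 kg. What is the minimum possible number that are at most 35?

2

If only k of them are at most 35, the other 8 − k are at least 36, so the total is at least (8 − k)·36 + k·8.
This is ≤ 245, so (8 − k)·36 + 8k ≤ 245, which gives k ≥ 2.
Exactly 2 works: 2 values at 8 and 6 at 36 total 232; raise one of the low values by 13 (still ≤ 35) to hit 245.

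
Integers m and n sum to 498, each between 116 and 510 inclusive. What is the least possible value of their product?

For a fixed sum, mn is smallest when m and n are as far apart as possible.
The extreme feasible split is m = 116, n = 382, giving mn = 44312.

44312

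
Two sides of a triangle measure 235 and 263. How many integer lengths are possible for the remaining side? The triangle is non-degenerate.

469

The triangle inequality gives |235 − 263| < c < 235 + 263, i.e. 28 < c < 498.
So c can be any integer from 29 to 497: 469 values.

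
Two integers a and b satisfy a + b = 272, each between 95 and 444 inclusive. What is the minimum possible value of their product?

For a fixed sum, ab is smallest when a and b are as far apart as possible.
The extreme feasible split is a = 95, b = 177, giving ab = 16815.

16815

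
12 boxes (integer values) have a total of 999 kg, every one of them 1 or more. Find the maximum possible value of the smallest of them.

83

The average is 999/12 < 84, so some value is ≤ 83.
Equality holds with 9 values of 83 and 3 values of 84.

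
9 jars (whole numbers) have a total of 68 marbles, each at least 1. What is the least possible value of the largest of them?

8

The average is 68/9 > 7, so not all 9 can be 7 or less; the largest is ≥ 8.
Equality holds with 5 values of 8 and 4 values of 7.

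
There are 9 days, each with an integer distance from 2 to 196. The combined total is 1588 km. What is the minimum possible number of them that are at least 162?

4

Suppose at most 9 − j of them reach 162; then j values are ≤ 161 and the rest ≤ 196.
The total is then ≤ 161·j + 196·(9 − j) = 1764 − 35j. For this to be ≥ 1588 we need j ≤ 5, so at least 9 − 5 = 4 must reach 162.
Exactly 4 works: 4 values at 196 and 5 at 161 total 1589; lower one of the high values by 1 (still ≥ 162) to hit 1588.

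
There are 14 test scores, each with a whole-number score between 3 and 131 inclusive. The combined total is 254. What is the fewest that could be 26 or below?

If only k of them are at most 26, the other 14 − k are at least 27, so the total is at least (14 − k)·27 + k·3.
This is ≤ 254, so (14 − k)·27 + 3k ≤ 254, which gives k ≥ 6.
Exactly 6 works: 6 values at 3 and 8 at 27 total 234; raise one of the low values by 20 (still ≤ 26) to hit 254.

6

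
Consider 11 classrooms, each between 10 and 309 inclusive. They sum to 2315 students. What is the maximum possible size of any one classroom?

309

Maximizing one value means minimizing the remaining 10.
The other 10 contribute at least 10 × 10 = 100, leaving at most 2315 − 100 = 2215.
But each classroom is capped at 309, so the maximum is 309.
Achievable: one at 309 and the other 10 totalling 2006, which fits since 10 × 10 ≤ 2006 ≤ 10 × 309.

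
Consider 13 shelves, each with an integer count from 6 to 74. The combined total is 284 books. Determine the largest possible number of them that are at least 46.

Suppose k of them are at least 46. Those contribute at least 46 each and the other 13 − k at least 6 each.
So the total is at least 46k + 6(13 − k) = 78 + 40k. This must be ≤ 284, giving k ≤ 5.
k = 5 is achieved by 5 values at 46 and 8 at 6, total 278; add 6 to one value (staying below 46) to reach 284.

5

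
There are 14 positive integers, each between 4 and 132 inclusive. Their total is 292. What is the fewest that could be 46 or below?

9

Let j be the number exceeding 46. Then the total is ≥ 47·j + 4·(14 − j) = 56 + 43j.
So 43j ≤ 236 and j ≤ 5; hence at least 14 − 5 = 9 are ≤ 46.
Exactly 9 works: 9 values at 4 and 5 at 47 total 271; raise one of the low values by 21 (still ≤ 46) to hit 292.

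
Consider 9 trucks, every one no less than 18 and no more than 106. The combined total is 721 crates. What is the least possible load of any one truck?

18

To make one truck as small as possible, make the other 8 as large as possible.
The other 8 can take up 8 × 106 = 848 ≥ 721 − 18, so one truck can sit at its floor of 18.
Achievable: one at 18 and the other 8 totalling 703, which fits since 8 × 18 ≤ 703 ≤ 8 × 106.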